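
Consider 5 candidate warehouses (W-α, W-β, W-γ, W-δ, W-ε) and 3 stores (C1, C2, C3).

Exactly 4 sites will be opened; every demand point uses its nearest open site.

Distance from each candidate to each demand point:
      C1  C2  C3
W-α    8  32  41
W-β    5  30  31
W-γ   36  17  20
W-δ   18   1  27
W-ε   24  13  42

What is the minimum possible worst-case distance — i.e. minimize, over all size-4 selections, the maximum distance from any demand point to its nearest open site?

20

Open {W-α, W-β, W-γ, W-δ}.
  Farthest demand point is C3 at distance 20 (to W-γ); all others are ≤ 20.
With {W-α, W-β, W-γ, W-ε} the worst case is 20.
With {W-α, W-γ, W-δ, W-ε} the worst case is 20.
No size-4 selection achieves below 20.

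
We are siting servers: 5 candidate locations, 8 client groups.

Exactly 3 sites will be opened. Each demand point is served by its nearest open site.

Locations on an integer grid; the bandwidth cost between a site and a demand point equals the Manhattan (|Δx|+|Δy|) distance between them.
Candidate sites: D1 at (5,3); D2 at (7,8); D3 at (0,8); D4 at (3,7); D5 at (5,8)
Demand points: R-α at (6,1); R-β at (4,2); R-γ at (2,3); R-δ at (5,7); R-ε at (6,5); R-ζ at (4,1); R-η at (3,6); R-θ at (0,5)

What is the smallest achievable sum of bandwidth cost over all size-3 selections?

Open {D1, D3, D4}.
  R-α→D1 3, R-β→D1 2, R-γ→D1 3, R-δ→D4 2, R-ε→D1 3, R-ζ→D1 3, R-η→D4 1, R-θ→D3 3  ⇒ total 20.
Compare {D1, D4, D5}: total 21.
Compare {D1, D2, D4}: total 22.
No size-3 selection does better; minimum is 20.

20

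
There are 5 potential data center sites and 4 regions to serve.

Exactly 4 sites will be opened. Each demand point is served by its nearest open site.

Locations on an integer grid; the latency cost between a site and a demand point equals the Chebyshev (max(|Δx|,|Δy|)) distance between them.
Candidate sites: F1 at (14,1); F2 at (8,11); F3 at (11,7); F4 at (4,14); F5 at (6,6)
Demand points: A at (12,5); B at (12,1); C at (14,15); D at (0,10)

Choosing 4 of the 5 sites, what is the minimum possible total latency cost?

14

Open {F1, F2, F3, F4}.
  A→F3 2, B→F1 2, C→F2 6, D→F4 4  ⇒ total 14.
Compare {F1, F2, F3, F5}: total 16.
Compare {F1, F2, F4, F5}: total 16.
No size-4 selection does better; minimum is 14.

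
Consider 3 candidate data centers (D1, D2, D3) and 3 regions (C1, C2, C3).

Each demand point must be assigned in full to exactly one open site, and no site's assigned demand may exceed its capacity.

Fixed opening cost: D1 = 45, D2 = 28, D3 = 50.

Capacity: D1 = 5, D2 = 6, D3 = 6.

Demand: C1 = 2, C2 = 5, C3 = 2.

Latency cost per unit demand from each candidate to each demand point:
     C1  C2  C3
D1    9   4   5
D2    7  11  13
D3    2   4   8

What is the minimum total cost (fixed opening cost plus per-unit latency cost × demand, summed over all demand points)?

Open {D1, D2}; cheapest assignment that respects the capacities:
  D1 (cap 5, load 5): C2 — cost 5×4 = 20
  D2 (cap 6, load 4): C1, C3 — cost 2×7 + 2×13 = 40
  Shipping 60, fixed 73 → total 133.
  Any other capacity-feasible assignment to {D1, D2} ships for at least 60.
Compare {D1, D3}: its best feasible assignment gives total 135.
Compare {D2, D3}: its best feasible assignment gives total 138.
Every other set of open sites that can feasibly serve all demand totals ≥ 135 even under its best assignment. Minimum: 133.

133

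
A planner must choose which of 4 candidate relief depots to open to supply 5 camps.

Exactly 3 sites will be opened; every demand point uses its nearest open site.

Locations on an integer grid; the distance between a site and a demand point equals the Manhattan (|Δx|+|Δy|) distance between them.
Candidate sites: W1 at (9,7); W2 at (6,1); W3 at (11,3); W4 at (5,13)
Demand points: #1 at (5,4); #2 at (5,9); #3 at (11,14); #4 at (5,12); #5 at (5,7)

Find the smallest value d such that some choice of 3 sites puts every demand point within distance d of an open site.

Open {W1, W2, W4}.
  Farthest demand point is #3 at distance 7 (to W4); all others are ≤ 7.
With {W1, W3, W4} the worst case is 7.
With {W2, W3, W4} the worst case is 7.
No size-3 selection achieves below 7.

7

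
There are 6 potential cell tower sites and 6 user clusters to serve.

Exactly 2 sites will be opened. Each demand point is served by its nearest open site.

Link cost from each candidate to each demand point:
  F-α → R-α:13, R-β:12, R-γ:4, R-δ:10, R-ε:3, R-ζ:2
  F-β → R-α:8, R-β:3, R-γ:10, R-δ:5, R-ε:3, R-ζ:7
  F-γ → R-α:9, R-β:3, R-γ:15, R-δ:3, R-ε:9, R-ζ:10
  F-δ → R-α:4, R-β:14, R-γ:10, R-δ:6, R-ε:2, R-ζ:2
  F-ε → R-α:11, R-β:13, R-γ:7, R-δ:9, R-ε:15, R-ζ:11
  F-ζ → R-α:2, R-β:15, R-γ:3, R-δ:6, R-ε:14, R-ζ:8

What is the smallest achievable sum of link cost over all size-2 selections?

Open {F-β, F-ζ}.
  R-α→F-ζ 2, R-β→F-β 3, R-γ→F-ζ 3, R-δ→F-β 5, R-ε→F-β 3, R-ζ→F-β 7  ⇒ total 23.
Compare {F-α, F-γ}: total 24.
Compare {F-γ, F-δ}: total 24.
No size-2 selection does better; minimum is 23.

23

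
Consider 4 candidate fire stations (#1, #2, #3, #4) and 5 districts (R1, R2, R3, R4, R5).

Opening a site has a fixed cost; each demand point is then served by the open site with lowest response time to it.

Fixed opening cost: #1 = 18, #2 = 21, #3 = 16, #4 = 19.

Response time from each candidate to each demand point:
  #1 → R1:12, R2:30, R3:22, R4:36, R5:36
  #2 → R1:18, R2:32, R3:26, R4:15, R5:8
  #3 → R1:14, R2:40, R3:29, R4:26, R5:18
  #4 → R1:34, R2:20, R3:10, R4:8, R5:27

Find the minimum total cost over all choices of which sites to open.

104

Open {#2, #4}: assign each demand point to its cheapest open site.
  R1→#2 18, R2→#4 20, R3→#4 10, R4→#4 8, R5→#2 8
  response time 64, fixed 40 → total 104.
Compare {#3, #4}: response time 70 + fixed 35 = 105.
Compare {#1, #4}: response time 77 + fixed 37 = 114.
Compare {#1, #2, #4}: response time 58 + fixed 58 = 116.
All other subsets cost ≥ 105. Minimum total cost: 104.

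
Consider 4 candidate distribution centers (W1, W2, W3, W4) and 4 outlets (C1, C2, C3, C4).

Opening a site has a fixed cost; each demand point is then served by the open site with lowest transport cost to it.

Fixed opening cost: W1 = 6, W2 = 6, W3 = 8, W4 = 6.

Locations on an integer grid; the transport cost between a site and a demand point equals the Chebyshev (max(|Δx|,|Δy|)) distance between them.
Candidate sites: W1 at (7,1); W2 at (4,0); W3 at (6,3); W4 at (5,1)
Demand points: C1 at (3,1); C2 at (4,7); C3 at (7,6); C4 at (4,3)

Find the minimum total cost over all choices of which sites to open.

Open {W3}: assign each demand point to its cheapest open site.
  C1→W3 3, C2→W3 4, C3→W3 3, C4→W3 2
  transport cost 12, fixed 8 → total 20.
Compare {W4}: transport cost 15 + fixed 6 = 21.
Compare {W2}: transport cost 17 + fixed 6 = 23.
Compare {W1}: transport cost 18 + fixed 6 = 24.
All other subsets cost ≥ 21. Minimum total cost: 20.

20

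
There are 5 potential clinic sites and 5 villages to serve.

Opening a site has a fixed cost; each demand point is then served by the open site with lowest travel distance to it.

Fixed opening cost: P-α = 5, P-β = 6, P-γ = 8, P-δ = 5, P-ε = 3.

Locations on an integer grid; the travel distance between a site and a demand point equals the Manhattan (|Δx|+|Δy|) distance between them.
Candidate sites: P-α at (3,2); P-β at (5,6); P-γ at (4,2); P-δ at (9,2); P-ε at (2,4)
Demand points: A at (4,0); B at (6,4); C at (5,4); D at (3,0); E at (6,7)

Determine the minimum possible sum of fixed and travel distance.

Open {P-α, P-β}: assign each demand point to its cheapest open site.
  A→P-α 3, B→P-β 3, C→P-β 2, D→P-α 2, E→P-β 2
  travel distance 12, fixed 11 → total 23.
Compare {P-β, P-γ}: travel distance 12 + fixed 14 = 26.
Compare {P-α, P-β, P-ε}: travel distance 12 + fixed 14 = 26.
Compare {P-α}: travel distance 22 + fixed 5 = 27.
All other subsets cost ≥ 26. Minimum total cost: 23.

23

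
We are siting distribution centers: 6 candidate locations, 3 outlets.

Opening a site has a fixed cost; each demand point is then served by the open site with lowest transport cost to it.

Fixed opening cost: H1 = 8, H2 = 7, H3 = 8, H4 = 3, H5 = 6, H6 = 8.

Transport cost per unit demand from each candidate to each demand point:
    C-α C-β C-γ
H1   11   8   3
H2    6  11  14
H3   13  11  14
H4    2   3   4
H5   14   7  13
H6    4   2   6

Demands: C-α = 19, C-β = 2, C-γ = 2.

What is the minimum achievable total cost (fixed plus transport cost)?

Open {H4}: assign each demand point to its cheapest open site.
  C-α→H4 19×2=38, C-β→H4 2×3=6, C-γ→H4 2×4=8
  transport cost 52, fixed 3 → total 55.
Compare {H1, H4}: transport cost 50 + fixed 11 = 61.
Compare {H4, H5}: transport cost 52 + fixed 9 = 61.
Compare {H4, H6}: transport cost 50 + fixed 11 = 61.
All other subsets cost ≥ 61. Minimum total cost: 55.

55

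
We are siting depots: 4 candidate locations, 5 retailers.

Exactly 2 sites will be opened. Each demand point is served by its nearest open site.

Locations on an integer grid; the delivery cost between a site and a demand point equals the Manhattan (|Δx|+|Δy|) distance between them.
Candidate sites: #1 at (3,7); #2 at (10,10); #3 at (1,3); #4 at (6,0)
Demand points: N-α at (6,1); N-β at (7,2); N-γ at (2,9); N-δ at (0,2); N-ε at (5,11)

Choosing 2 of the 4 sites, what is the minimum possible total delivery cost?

21

Open {#1, #4}.
  N-α→#4 1, N-β→#4 3, N-γ→#1 3, N-δ→#1 8, N-ε→#1 6  ⇒ total 21.
Compare {#1, #3}: total 25.
Compare {#3, #4}: total 25.
No size-2 selection does better; minimum is 21.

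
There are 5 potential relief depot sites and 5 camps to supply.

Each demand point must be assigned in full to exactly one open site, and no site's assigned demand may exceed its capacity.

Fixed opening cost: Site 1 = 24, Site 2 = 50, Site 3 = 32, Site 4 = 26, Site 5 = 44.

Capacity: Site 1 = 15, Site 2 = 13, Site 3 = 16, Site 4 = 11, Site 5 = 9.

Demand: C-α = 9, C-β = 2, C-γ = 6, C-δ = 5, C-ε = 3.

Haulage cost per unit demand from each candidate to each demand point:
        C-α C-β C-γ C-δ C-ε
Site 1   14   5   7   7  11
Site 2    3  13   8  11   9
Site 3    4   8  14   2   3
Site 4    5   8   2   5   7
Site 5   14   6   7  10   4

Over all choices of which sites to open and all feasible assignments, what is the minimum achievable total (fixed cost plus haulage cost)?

153

Open {Site 3, Site 4}; cheapest assignment that respects the capacities:
  Site 3 (cap 16, load 16): C-α, C-β, C-δ — cost 9×4 + 2×8 + 5×2 = 62
  Site 4 (cap 11, load 9): C-γ, C-ε — cost 6×2 + 3×7 = 33
  Shipping 95, fixed 58 → total 153.
  Any other capacity-feasible assignment to {Site 3, Site 4} ships for at least 95.
Compare {Site 1, Site 3, Site 4}: its best feasible assignment gives total 171.
Compare {Site 2, Site 3, Site 4}: its best feasible assignment gives total 182.
Every other set of open sites that can feasibly serve all demand totals ≥ 171 even under its best assignment. Minimum: 153.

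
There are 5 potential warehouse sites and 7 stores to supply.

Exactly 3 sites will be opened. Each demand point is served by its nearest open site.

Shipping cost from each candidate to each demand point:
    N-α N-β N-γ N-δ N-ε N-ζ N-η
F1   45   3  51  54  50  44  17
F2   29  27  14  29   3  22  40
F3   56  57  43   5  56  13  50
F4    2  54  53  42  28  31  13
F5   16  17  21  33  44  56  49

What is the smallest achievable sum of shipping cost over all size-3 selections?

77

Open {F2, F3, F4}.
  N-α→F4 2, N-β→F2 27, N-γ→F2 14, N-δ→F3 5, N-ε→F2 3, N-ζ→F3 13, N-η→F4 13  ⇒ total 77.
Compare {F1, F2, F3}: total 84.
Compare {F1, F2, F4}: total 86.
No size-3 selection does better; minimum is 77.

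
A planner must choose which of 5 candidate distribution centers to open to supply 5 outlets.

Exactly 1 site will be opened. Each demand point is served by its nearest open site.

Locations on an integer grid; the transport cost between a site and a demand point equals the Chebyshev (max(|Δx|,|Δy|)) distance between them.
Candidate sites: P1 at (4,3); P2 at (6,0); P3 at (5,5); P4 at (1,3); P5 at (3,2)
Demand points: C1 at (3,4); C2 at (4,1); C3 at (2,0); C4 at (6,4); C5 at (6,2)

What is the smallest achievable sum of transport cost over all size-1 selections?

10

Open {P1}.
  C1→P1 1, C2→P1 2, C3→P1 3, C4→P1 2, C5→P1 2  ⇒ total 10.
Compare {P5}: total 11.
Compare {P3}: total 15.
No size-1 selection does better; minimum is 10.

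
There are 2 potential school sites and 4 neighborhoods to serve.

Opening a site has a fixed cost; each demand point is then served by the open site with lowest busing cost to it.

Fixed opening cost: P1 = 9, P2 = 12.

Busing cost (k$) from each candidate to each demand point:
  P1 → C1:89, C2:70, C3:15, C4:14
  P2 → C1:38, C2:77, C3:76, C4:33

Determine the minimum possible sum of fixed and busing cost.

158

Open {P1, P2}: assign each demand point to its cheapest open site.
  C1→P2 38, C2→P1 70, C3→P1 15, C4→P1 14
  busing cost 137, fixed 21 → total 158.
Compare {P1}: busing cost 188 + fixed 9 = 197.
Compare {P2}: busing cost 224 + fixed 12 = 236.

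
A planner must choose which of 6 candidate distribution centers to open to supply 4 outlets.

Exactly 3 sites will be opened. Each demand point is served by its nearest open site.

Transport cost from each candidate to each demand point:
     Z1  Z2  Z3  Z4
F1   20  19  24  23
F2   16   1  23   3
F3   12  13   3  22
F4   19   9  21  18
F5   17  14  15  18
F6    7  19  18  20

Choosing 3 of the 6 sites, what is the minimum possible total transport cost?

14

Open {F2, F3, F6}.
  Z1→F6 7, Z2→F2 1, Z3→F3 3, Z4→F2 3  ⇒ total 14.
Compare {F1, F2, F3}: total 19.
Compare {F2, F3, F4}: total 19.
No size-3 selection does better; minimum is 14.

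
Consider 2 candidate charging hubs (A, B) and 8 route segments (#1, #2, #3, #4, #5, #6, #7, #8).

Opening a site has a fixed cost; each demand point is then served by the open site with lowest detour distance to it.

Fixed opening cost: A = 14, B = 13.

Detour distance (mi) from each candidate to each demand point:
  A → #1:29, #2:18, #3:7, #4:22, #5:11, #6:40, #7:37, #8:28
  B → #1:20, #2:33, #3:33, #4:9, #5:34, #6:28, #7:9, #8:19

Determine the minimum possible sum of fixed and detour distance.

Open {A, B}: assign each demand point to its cheapest open site.
  #1→B 20, #2→A 18, #3→A 7, #4→B 9, #5→A 11, #6→B 28, #7→B 9, #8→B 19
  detour distance 121, fixed 27 → total 148.
Compare {B}: detour distance 185 + fixed 13 = 198.
Compare {A}: detour distance 192 + fixed 14 = 206.

148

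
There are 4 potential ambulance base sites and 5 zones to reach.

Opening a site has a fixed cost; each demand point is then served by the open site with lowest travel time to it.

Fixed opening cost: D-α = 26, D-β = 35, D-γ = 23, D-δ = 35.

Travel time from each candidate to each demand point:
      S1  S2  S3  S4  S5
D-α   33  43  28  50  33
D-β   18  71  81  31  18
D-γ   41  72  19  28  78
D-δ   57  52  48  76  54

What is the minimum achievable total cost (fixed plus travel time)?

Open {D-α, D-β}: assign each demand point to its cheapest open site.
  S1→D-β 18, S2→D-α 43, S3→D-α 28, S4→D-β 31, S5→D-β 18
  travel time 138, fixed 61 → total 199.
Compare {D-α, D-γ}: travel time 156 + fixed 49 = 205.
Compare {D-α, D-β, D-γ}: travel time 126 + fixed 84 = 210.
Compare {D-β, D-γ}: travel time 154 + fixed 58 = 212.
All other subsets cost ≥ 205. Minimum total cost: 199.

199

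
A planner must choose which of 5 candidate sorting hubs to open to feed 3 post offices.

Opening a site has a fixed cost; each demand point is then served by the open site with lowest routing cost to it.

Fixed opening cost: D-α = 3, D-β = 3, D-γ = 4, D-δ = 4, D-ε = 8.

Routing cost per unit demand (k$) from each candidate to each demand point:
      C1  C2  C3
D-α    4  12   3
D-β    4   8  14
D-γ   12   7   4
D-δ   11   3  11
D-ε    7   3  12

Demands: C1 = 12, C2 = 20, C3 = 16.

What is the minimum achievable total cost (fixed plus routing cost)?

Open {D-α, D-δ}: assign each demand point to its cheapest open site.
  C1→D-α 12×4=48, C2→D-δ 20×3=60, C3→D-α 16×3=48
  routing cost 156, fixed 7 → total 163.
Compare {D-α, D-β, D-δ}: routing cost 156 + fixed 10 = 166.
Compare {D-α, D-ε}: routing cost 156 + fixed 11 = 167.
Compare {D-α, D-γ, D-δ}: routing cost 156 + fixed 11 = 167.
All other subsets cost ≥ 166. Minimum total cost: 163.

163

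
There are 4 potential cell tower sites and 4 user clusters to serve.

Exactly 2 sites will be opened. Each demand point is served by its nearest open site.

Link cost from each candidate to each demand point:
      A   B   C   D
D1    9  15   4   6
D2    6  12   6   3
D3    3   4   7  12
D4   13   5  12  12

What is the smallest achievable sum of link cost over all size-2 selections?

16

Open {D2, D3}.
  A→D3 3, B→D3 4, C→D2 6, D→D2 3  ⇒ total 16.
Compare {D1, D3}: total 17.
Compare {D2, D4}: total 20.
No size-2 selection does better; minimum is 16.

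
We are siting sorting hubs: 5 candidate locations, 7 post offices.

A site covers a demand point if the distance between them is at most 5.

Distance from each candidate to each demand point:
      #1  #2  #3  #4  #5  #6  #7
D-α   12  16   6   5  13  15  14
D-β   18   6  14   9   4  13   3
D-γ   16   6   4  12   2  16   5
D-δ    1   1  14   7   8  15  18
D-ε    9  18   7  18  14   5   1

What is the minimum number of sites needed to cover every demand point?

Coverage sets (demand points within 5 of each site):
  D-α: {#4}
  D-β: {#5, #7}
  D-γ: {#3, #5, #7}
  D-δ: {#1, #2}
  D-ε: {#6, #7}
No 3 sites suffice: every size-3 union leaves at least one demand point uncovered.
But {D-α, D-γ, D-δ, D-ε} covers everything, so the minimum is 4.

4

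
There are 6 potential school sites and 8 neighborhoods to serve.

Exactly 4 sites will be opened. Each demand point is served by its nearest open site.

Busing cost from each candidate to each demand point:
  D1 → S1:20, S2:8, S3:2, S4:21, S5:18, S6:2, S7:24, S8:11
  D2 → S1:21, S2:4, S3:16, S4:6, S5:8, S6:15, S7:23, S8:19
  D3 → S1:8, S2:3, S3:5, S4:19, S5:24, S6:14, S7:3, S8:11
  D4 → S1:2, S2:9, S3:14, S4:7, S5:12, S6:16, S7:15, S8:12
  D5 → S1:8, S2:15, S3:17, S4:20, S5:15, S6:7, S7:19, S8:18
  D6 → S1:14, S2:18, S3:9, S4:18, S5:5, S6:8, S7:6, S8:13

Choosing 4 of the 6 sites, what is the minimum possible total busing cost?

Open {D1, D3, D4, D6}.
  S1→D4 2, S2→D3 3, S3→D1 2, S4→D4 7, S5→D6 5, S6→D1 2, S7→D3 3, S8→D1 11  ⇒ total 35.
Compare {D1, D2, D3, D4}: total 37.
Compare {D1, D2, D4, D6}: total 38.
No size-4 selection does better; minimum is 35.

35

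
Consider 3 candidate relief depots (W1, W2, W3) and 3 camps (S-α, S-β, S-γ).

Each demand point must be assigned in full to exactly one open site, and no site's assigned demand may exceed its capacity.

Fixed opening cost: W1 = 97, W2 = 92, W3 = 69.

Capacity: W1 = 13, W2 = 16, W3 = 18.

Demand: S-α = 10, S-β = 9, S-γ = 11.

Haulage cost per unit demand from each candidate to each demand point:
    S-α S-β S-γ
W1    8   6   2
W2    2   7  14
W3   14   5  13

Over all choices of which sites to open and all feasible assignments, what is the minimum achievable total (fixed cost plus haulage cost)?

Open {W1, W2, W3}; cheapest assignment that respects the capacities:
  W1 (cap 13, load 11): S-γ — cost 11×2 = 22
  W2 (cap 16, load 10): S-α — cost 10×2 = 20
  W3 (cap 18, load 9): S-β — cost 9×5 = 45
  Shipping 87, fixed 258 → total 345.
  Any other capacity-feasible assignment to {W1, W2, W3} ships for at least 87.
Total demand is 30; every other set of sites either has combined capacity below 30 or cannot fit the demands without splitting one across sites, so {W1, W2, W3} is the only feasible choice of open sites. Minimum: 345.

345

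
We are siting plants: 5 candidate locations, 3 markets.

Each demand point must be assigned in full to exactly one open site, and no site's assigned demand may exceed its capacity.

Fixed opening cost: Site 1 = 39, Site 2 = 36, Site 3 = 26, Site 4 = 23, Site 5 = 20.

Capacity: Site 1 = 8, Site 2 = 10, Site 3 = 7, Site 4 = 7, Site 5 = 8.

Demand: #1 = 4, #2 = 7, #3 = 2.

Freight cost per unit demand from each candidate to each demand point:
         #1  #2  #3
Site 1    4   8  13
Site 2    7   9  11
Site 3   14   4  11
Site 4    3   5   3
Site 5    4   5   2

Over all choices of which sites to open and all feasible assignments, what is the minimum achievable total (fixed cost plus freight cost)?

94

Open {Site 3, Site 5}; cheapest assignment that respects the capacities:
  Site 3 (cap 7, load 7): #2 — cost 7×4 = 28
  Site 5 (cap 8, load 6): #1, #3 — cost 4×4 + 2×2 = 20
  Shipping 48, fixed 46 → total 94.
  Any other capacity-feasible assignment to {Site 3, Site 5} ships for at least 48.
Compare {Site 3, Site 4}: its best feasible assignment gives total 95.
Compare {Site 4, Site 5}: its best feasible assignment gives total 96.
Every other set of open sites that can feasibly serve all demand totals ≥ 95 even under its best assignment. Minimum: 94.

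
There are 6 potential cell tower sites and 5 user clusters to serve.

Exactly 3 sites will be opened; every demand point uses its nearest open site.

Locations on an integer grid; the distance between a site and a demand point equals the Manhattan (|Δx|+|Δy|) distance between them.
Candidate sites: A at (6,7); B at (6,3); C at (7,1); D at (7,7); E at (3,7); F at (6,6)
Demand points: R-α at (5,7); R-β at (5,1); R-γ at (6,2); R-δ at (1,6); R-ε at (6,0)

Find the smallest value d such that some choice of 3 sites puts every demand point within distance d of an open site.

3

Open {A, B, E}.
  Farthest demand point is R-β at distance 3 (to B); all others are ≤ 3.
With {A, C, E} the worst case is 3.
With {B, C, E} the worst case is 3.
No size-3 selection achieves below 3.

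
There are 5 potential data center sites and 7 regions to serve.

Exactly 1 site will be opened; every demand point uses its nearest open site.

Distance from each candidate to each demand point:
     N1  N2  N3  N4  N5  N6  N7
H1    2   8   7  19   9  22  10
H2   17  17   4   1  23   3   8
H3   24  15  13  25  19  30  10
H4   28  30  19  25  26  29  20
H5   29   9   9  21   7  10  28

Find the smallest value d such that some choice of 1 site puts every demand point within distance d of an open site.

22

Open {H1}.
  Farthest demand point is N6 at distance 22 (to H1); all others are ≤ 22.
With {H2} the worst case is 23.
With {H5} the worst case is 29.
No size-1 selection achieves below 22.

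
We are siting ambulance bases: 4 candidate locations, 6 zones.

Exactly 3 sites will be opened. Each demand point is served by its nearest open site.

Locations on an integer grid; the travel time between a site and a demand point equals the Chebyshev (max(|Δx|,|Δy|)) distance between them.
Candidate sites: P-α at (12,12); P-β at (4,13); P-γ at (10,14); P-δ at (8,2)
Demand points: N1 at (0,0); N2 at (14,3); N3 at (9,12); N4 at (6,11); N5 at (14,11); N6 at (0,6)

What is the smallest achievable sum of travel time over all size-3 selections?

Open {P-α, P-β, P-δ}.
  N1→P-δ 8, N2→P-δ 6, N3→P-α 3, N4→P-β 2, N5→P-α 2, N6→P-β 7  ⇒ total 28.
Compare {P-β, P-γ, P-δ}: total 29.
Compare {P-α, P-γ, P-δ}: total 30.
No size-3 selection does better; minimum is 28.

28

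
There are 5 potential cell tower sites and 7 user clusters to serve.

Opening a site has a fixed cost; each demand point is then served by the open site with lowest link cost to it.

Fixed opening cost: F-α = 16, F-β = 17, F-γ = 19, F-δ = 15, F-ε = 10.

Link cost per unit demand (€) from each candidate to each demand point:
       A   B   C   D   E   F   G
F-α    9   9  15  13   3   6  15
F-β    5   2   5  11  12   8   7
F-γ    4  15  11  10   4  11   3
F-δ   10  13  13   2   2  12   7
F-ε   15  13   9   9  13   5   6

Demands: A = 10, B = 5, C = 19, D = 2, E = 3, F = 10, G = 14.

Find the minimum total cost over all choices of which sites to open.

308

Open {F-β, F-γ, F-δ, F-ε}: assign each demand point to its cheapest open site.
  A→F-γ 10×4=40, B→F-β 5×2=10, C→F-β 19×5=95, D→F-δ 2×2=4, E→F-δ 3×2=6, F→F-ε 10×5=50, G→F-γ 14×3=42
  link cost 247, fixed 61 → total 308.
Compare {F-β, F-γ, F-ε}: link cost 267 + fixed 46 = 313.
Compare {F-α, F-β, F-γ, F-δ}: link cost 257 + fixed 67 = 324.
Compare {F-α, F-β, F-γ, F-δ, F-ε}: link cost 247 + fixed 77 = 324.
All other subsets cost ≥ 313. Minimum total cost: 308.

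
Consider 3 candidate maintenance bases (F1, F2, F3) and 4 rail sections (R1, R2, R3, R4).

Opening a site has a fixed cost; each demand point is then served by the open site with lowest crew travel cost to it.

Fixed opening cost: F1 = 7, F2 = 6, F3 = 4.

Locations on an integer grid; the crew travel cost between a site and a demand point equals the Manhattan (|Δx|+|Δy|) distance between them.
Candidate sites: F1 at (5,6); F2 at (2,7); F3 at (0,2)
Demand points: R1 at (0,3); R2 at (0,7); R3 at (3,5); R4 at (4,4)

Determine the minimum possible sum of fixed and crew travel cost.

21

Open {F2, F3}: assign each demand point to its cheapest open site.
  R1→F3 1, R2→F2 2, R3→F2 3, R4→F2 5
  crew travel cost 11, fixed 10 → total 21.
Compare {F2}: crew travel cost 16 + fixed 6 = 22.
Compare {F3}: crew travel cost 18 + fixed 4 = 22.
Compare {F1, F3}: crew travel cost 12 + fixed 11 = 23.
All other subsets cost ≥ 22. Minimum total cost: 21.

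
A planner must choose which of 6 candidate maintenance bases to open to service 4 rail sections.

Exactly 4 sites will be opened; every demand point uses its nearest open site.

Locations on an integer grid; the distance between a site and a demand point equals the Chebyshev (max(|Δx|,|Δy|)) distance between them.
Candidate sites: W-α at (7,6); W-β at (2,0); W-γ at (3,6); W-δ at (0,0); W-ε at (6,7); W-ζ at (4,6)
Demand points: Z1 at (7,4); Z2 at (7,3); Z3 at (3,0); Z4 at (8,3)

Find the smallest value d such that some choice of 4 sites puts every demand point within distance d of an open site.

Open {W-α, W-β, W-γ, W-δ}.
  Farthest demand point is Z2 at distance 3 (to W-α); all others are ≤ 3.
With {W-α, W-β, W-γ, W-ε} the worst case is 3.
With {W-α, W-β, W-γ, W-ζ} the worst case is 3.
No size-4 selection achieves below 3.

3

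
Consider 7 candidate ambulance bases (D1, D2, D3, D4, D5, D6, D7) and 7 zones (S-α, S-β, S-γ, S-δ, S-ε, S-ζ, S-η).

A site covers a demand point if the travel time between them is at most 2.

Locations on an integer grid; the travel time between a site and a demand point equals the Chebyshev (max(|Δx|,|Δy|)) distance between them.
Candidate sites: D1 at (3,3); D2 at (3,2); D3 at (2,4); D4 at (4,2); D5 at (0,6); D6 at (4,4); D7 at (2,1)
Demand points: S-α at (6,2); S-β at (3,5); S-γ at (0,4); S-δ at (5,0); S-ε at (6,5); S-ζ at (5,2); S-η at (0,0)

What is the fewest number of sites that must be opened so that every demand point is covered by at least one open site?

Coverage sets (demand points within 2 of each site):
  D1: {S-β, S-ζ}
  D2: {S-δ, S-ζ}
  D3: {S-β, S-γ}
  D4: {S-α, S-δ, S-ζ}
  D5: {S-γ}
  D6: {S-α, S-β, S-ε, S-ζ}
  D7: {S-η}
No 3 sites suffice: every size-3 union leaves at least one demand point uncovered.
But {D2, D3, D6, D7} covers everything, so the minimum is 4.

4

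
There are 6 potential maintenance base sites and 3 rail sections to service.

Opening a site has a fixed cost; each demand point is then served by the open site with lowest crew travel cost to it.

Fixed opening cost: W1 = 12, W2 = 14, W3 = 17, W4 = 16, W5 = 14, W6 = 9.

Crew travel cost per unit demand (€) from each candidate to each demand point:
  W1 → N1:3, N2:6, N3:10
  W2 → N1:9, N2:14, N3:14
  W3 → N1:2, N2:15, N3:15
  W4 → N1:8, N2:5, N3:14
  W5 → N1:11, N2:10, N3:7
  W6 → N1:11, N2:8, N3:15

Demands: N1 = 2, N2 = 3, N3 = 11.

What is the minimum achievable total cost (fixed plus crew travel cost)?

127

Open {W1, W5}: assign each demand point to its cheapest open site.
  N1→W1 2×3=6, N2→W1 3×6=18, N3→W5 11×7=77
  crew travel cost 101, fixed 26 → total 127.
Compare {W1, W5, W6}: crew travel cost 101 + fixed 35 = 136.
Compare {W4, W5}: crew travel cost 108 + fixed 30 = 138.
Compare {W1, W4, W5}: crew travel cost 98 + fixed 42 = 140.
All other subsets cost ≥ 136. Minimum total cost: 127.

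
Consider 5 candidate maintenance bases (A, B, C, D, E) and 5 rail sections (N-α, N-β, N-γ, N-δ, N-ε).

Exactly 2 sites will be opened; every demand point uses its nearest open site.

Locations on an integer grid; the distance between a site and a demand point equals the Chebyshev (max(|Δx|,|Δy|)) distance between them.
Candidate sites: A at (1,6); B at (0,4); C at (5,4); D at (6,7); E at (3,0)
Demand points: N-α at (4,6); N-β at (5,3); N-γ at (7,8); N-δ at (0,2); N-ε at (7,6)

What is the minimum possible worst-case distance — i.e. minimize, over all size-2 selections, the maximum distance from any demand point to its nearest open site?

Open {D, E}.
  Farthest demand point is N-β at distance 3 (to E); all others are ≤ 3.
With {A, C} the worst case is 4.
With {A, D} the worst case is 4.
No size-2 selection achieves below 3.

3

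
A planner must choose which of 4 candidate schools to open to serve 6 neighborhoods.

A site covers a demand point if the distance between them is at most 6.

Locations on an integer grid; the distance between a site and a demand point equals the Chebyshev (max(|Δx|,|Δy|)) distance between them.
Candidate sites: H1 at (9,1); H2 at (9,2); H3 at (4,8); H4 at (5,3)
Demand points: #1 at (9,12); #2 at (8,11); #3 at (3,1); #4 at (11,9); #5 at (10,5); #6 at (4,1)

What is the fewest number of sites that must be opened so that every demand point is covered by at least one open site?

2

Coverage sets (demand points within 6 of each site):
  H1: {#3, #5, #6}
  H2: {#3, #5, #6}
  H3: {#1, #2, #5}
  H4: {#3, #4, #5, #6}
No single site covers all 6 demand points.
But {H3, H4} covers everything, so the minimum is 2.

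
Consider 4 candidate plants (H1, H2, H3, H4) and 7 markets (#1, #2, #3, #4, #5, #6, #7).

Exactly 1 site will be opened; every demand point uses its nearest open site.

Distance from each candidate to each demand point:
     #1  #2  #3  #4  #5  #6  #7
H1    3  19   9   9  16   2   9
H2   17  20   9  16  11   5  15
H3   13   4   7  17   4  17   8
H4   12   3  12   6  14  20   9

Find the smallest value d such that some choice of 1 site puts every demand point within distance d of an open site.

Open {H3}.
  Farthest demand point is #4 at distance 17 (to H3); all others are ≤ 17.
With {H1} the worst case is 19.
With {H2} the worst case is 20.
No size-1 selection achieves below 17.

17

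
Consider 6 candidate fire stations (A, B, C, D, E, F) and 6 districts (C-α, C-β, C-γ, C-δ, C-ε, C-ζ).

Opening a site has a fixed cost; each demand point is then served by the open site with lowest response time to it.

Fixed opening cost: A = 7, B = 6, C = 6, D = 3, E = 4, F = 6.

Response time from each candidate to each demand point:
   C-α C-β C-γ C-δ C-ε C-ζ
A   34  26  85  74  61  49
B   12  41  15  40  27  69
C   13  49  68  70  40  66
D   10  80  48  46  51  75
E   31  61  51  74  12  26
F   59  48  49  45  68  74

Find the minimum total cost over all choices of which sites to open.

Open {A, B, E}: assign each demand point to its cheapest open site.
  C-α→B 12, C-β→A 26, C-γ→B 15, C-δ→B 40, C-ε→E 12, C-ζ→E 26
  response time 131, fixed 17 → total 148.
Compare {A, B, D, E}: response time 129 + fixed 20 = 149.
Compare {A, B, C, E}: response time 131 + fixed 23 = 154.
Compare {A, B, E, F}: response time 131 + fixed 23 = 154.
All other subsets cost ≥ 149. Minimum total cost: 148.

148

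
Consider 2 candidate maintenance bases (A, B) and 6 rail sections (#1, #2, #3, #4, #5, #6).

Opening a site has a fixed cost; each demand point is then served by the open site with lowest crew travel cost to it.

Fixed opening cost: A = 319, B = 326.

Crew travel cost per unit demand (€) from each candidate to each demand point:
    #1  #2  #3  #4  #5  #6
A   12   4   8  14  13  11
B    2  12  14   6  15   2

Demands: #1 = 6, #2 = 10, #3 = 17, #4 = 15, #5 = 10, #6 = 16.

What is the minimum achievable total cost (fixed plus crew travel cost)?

968

Open {B}: assign each demand point to its cheapest open site.
  #1→B 6×2=12, #2→B 10×12=120, #3→B 17×14=238, #4→B 15×6=90, #5→B 10×15=150, #6→B 16×2=32
  crew travel cost 642, fixed 326 → total 968.
Compare {A}: crew travel cost 764 + fixed 319 = 1083.
Compare {A, B}: crew travel cost 440 + fixed 645 = 1085.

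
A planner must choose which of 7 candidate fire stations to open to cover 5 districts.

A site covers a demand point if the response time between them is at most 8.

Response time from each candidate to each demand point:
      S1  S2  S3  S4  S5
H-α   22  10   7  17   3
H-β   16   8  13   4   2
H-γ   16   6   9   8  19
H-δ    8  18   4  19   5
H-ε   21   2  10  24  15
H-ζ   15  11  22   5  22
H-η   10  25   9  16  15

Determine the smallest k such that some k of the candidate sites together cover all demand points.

2

Coverage sets (demand points within 8 of each site):
  H-α: {S3, S5}
  H-β: {S2, S4, S5}
  H-γ: {S2, S4}
  H-δ: {S1, S3, S5}
  H-ε: {S2}
  H-ζ: {S4}
  H-η: {}
No single site covers all 5 demand points.
But {H-β, H-δ} covers everything, so the minimum is 2.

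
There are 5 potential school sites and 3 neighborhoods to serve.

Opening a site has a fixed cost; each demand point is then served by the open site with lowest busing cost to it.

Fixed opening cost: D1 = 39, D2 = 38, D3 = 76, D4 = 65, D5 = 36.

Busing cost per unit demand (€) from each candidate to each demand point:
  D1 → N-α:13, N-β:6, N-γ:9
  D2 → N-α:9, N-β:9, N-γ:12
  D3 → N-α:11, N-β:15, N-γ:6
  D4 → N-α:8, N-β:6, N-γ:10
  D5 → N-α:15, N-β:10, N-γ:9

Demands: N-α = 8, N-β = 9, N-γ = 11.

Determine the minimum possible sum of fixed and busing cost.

293

Open {D4}: assign each demand point to its cheapest open site.
  N-α→D4 8×8=64, N-β→D4 9×6=54, N-γ→D4 11×10=110
  busing cost 228, fixed 65 → total 293.
Compare {D1}: busing cost 257 + fixed 39 = 296.
Compare {D1, D2}: busing cost 225 + fixed 77 = 302.
Compare {D4, D5}: busing cost 217 + fixed 101 = 318.
All other subsets cost ≥ 296. Minimum total cost: 293.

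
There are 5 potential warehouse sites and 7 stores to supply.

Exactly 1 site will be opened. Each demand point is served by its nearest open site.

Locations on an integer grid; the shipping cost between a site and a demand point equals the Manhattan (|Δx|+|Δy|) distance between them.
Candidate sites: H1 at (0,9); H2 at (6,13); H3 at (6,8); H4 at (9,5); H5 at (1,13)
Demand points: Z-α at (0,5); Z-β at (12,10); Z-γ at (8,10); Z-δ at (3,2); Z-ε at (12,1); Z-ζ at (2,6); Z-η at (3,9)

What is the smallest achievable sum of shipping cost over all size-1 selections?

Open {H3}.
  Z-α→H3 9, Z-β→H3 8, Z-γ→H3 4, Z-δ→H3 9, Z-ε→H3 13, Z-ζ→H3 6, Z-η→H3 4  ⇒ total 53.
Compare {H4}: total 57.
Compare {H1}: total 64.
No size-1 selection does better; minimum is 53.

53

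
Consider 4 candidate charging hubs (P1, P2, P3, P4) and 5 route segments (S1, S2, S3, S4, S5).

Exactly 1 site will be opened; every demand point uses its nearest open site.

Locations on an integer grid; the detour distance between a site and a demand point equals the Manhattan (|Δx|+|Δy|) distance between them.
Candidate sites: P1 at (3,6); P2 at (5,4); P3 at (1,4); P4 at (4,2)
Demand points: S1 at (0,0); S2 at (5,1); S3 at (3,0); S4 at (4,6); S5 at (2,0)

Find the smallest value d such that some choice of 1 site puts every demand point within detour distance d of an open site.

6

Open {P4}.
  Farthest demand point is S1 at detour distance 6 (to P4); all others are ≤ 6.
With {P3} the worst case is 7.
With {P1} the worst case is 9.
No size-1 selection achieves below 6.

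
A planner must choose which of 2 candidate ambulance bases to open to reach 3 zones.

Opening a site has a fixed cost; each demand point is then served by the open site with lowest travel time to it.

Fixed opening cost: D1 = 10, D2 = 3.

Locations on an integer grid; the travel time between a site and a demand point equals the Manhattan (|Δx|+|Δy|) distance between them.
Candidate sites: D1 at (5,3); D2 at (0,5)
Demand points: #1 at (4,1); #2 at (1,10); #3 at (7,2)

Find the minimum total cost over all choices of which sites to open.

Open {D1, D2}: assign each demand point to its cheapest open site.
  #1→D1 3, #2→D2 6, #3→D1 3
  travel time 12, fixed 13 → total 25.
Compare {D1}: travel time 17 + fixed 10 = 27.
Compare {D2}: travel time 24 + fixed 3 = 27.

25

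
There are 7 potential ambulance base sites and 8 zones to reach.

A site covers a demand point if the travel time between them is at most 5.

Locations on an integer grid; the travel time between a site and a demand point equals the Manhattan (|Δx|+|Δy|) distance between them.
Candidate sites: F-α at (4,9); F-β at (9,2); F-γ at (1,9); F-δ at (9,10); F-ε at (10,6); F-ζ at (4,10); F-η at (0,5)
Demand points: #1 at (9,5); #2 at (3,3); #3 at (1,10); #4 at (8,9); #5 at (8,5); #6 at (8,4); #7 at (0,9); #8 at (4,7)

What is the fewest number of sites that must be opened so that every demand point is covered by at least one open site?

Coverage sets (demand points within 5 of each site):
  F-α: {#3, #4, #7, #8}
  F-β: {#1, #5, #6}
  F-γ: {#3, #7, #8}
  F-δ: {#1, #4}
  F-ε: {#1, #4, #5, #6}
  F-ζ: {#3, #4, #7, #8}
  F-η: {#2, #7}
No 2 sites suffice: every size-2 union leaves at least one demand point uncovered.
But {F-α, F-β, F-η} covers everything, so the minimum is 3.

3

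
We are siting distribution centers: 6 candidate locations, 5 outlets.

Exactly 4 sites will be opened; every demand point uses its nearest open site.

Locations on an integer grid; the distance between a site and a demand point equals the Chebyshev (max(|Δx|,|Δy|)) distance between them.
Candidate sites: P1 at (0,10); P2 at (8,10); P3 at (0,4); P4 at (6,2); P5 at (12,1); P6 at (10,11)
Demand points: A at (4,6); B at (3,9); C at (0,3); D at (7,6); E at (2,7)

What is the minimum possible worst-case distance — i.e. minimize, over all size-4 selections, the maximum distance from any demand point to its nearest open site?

4

Open {P1, P2, P3, P4}.
  Farthest demand point is A at distance 4 (to P1); all others are ≤ 4.
With {P1, P2, P3, P5} the worst case is 4.
With {P1, P2, P3, P6} the worst case is 4.
No size-4 selection achieves below 4.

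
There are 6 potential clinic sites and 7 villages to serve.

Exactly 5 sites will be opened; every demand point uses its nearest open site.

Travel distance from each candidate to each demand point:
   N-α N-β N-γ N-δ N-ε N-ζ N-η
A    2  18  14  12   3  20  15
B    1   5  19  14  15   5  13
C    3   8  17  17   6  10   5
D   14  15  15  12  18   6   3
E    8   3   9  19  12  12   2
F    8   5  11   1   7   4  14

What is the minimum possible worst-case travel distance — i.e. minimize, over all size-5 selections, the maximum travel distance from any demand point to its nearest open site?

Open {A, B, C, E, F}.
  Farthest demand point is N-γ at travel distance 9 (to E); all others are ≤ 9.
With {A, B, D, E, F} the worst case is 9.
With {A, C, D, E, F} the worst case is 9.
No size-5 selection achieves below 9.

9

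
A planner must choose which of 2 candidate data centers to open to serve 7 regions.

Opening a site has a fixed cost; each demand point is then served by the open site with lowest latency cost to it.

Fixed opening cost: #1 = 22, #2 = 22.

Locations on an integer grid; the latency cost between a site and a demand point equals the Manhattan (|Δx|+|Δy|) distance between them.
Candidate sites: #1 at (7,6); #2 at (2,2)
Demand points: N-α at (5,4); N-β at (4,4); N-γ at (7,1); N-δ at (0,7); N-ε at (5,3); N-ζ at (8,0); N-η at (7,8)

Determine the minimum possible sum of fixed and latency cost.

58

Open {#1}: assign each demand point to its cheapest open site.
  N-α→#1 4, N-β→#1 5, N-γ→#1 5, N-δ→#1 8, N-ε→#1 5, N-ζ→#1 7, N-η→#1 2
  latency cost 36, fixed 22 → total 58.
Compare {#2}: latency cost 45 + fixed 22 = 67.
Compare {#1, #2}: latency cost 33 + fixed 44 = 77.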